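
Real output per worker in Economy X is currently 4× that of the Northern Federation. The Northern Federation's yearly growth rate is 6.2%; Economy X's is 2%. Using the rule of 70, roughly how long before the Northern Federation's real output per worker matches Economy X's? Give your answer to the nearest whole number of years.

The growth-rate gap is 6.2% − 2% = 4.2 percentage points.
So the ratio between them halves every 70/4.2 ≈ 16.67 years.
A 4× gap closes after 2 halvings: 2 × 16.67 ≈ 33 years.

approximately 33 years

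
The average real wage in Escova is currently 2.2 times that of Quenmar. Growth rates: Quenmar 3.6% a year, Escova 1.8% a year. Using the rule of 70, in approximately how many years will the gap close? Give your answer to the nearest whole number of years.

Quenmar gains on Escova at 3.6% − 1.8% = 1.8 points a year.
At that relative rate the gap halves every 70/1.8 ≈ 38.89 years.
A 2.2 times gap takes log₂(2.2) ≈ 1.14 halvings to close: 1.14 × 38.89 ≈ 44 years.

about 44 years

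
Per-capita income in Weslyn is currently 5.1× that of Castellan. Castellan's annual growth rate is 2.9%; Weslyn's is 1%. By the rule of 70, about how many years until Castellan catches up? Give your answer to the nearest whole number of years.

about 87 years

What matters is the difference: 1.9 pp.
Rule of 70 on the gap: the ratio halves every 70/1.9 ≈ 36.84 years.
A 5.1× gap takes log₂(5.1) ≈ 2.35 halvings to close: 2.35 × 36.84 ≈ 87 years.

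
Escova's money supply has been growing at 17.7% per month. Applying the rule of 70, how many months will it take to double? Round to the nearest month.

70/17.7 ≈ 3.95, so it doubles roughly every 4 months.

about 4 months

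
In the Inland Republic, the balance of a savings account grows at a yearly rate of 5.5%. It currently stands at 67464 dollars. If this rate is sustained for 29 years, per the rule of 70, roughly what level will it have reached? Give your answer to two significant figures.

Doubling time ≈ 70/5.5 = 12.73 years.
29 years is 29/12.73 ≈ 2.28 doublings, a factor of 2^2.28 ≈ 4.86.
67464 × 4.86 ≈ 330000 dollars.

roughly 330000 dollars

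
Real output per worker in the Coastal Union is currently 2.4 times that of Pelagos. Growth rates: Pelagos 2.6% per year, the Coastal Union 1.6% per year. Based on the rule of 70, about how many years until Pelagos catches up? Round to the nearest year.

88 years

Pelagos gains on the Coastal Union at 2.6% − 1.6% = 1 point a year.
At that relative rate the gap halves every 70/1 ≈ 70.00 years.
A 2.4 times gap takes log₂(2.4) ≈ 1.26 halvings to close: 1.26 × 70.00 ≈ 88 years.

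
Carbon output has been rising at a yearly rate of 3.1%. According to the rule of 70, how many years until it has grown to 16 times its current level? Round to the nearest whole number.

about 90 years

At 3.1% it doubles every 70/3.1 ≈ 22.58 years.
16 = 2^4, so 4 doublings → 90 years.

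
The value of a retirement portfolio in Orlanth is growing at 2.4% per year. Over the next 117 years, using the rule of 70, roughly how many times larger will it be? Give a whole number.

16 times

Doubling time ≈ 70/2.4 = 29.17 years.
117/29.17 ≈ 4 doublings, so about 2^4 = 16×.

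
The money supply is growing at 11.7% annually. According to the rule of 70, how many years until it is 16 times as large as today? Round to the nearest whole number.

roughly 24 years

One doubling takes 70/11.7 = 5.98 years.
Getting to 16× needs 4 doublings: 4 × 5.98 ≈ 24 years.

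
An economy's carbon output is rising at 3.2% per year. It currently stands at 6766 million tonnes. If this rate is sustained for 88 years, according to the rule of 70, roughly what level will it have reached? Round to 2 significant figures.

110000 million tonnes

It doubles every 70/3.2 ≈ 21.88 years, so 88 years is 4.02 doublings.
2^4.02 ≈ 16.22; 6766 × 16.22 ≈ 110000 million tonnes.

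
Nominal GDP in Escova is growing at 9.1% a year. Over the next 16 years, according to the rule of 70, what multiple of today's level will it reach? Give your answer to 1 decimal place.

Doubling time ≈ 70/9.1 = 7.69 years.
16 years / 7.69 ≈ 2.08 doublings → factor 2^2.08 ≈ 4.2.

approximately 4.2 times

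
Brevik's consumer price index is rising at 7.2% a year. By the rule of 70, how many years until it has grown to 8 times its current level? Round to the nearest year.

29 years

One doubling takes 70/7.2 = 9.72 years.
8 = 2^3, so 3 doublings → 29 years.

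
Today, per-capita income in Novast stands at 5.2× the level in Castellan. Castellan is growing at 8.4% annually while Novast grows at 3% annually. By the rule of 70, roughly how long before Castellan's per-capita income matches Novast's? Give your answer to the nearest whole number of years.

about 31 years

What matters is the difference: 5.4 pp.
Rule of 70 on the gap: the ratio halves every 70/5.4 ≈ 12.96 years.
A 5.2× gap takes log₂(5.2) ≈ 2.38 halvings to close: 2.38 × 12.96 ≈ 31 years.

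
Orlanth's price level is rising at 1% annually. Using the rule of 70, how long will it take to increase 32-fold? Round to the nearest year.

about 350 years

One doubling takes 70/1 = 70.00 years.
32 = 2^5, so 5 doublings → 350 years.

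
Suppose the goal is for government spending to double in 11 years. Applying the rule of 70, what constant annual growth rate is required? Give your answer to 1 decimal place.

about 6.4%

70 / 11 ≈ 6.36, so about 6.4% a year.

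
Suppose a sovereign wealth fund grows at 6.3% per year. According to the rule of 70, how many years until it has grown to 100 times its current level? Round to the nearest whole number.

One doubling takes 70/6.3 = 11.11 years.
Reaching 100× takes log₂(100) ≈ 6.64 doublings.
6.64 × 11.11 ≈ 74 years.

roughly 74 years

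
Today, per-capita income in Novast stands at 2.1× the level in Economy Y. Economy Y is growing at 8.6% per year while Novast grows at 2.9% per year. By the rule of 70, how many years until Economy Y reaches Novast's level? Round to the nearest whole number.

13 years

Economy Y gains on Novast at 8.6% − 2.9% = 5.7 points a year.
At that relative rate the gap halves every 70/5.7 ≈ 12.28 years.
A 2.1× gap takes log₂(2.1) ≈ 1.07 halvings to close: 1.07 × 12.28 ≈ 13 years.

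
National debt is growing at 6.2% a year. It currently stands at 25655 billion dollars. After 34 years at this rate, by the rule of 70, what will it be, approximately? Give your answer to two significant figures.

about 210000 billion dollars

Doubling time ≈ 70/6.2 = 11.29 years.
34 years is 34/11.29 ≈ 3.01 doublings, a factor of 2^3.01 ≈ 8.06.
25655 × 8.06 ≈ 210000 billion dollars.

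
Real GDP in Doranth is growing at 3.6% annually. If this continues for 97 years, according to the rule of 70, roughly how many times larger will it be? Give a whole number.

roughly 32 times

70/3.6 ≈ 19.44 years per doubling.
97 years fits 5 doublings: 2^5 = 32.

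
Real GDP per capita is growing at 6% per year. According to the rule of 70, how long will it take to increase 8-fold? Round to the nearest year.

At 6% it doubles every 70/6 ≈ 11.67 years.
8× is 3 doublings, so 3 × 11.67 ≈ 35 years.

approximately 35 years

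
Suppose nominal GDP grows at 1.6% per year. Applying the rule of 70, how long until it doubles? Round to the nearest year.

At 1.6%, doubling takes about 70/1.6 = 43.75 years.

≈ 44 years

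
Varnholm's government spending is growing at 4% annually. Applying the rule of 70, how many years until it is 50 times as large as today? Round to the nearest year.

One doubling takes 70/4 = 17.50 years.
50× is log₂ 50 ≈ 5.64 doublings, so ≈ 5.64 × 17.50 = 99 years.

≈ 99 years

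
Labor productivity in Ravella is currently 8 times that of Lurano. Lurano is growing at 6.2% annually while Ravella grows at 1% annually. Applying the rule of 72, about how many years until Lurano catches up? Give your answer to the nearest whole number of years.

Lurano gains on Ravella at 6.2% − 1% = 5.2 points a year.
At that relative rate the gap halves every 72/5.2 ≈ 13.85 years.
An 8 times gap closes after 3 halvings: 3 × 13.85 ≈ 42 years.

≈ 42 years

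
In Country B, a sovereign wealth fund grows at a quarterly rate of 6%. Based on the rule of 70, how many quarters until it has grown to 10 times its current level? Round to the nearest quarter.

At 6% it doubles every 70/6 ≈ 11.67 quarters.
10× is log₂ 10 ≈ 3.32 doublings, so ≈ 3.32 × 11.67 = 39 quarters.

about 39 quarters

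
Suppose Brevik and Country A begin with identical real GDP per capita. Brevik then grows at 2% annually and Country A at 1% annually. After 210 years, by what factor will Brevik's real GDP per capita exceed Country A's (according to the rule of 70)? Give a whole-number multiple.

Brevik pulls ahead at 1 pp per year, so the ratio doubles every 70/1 ≈ 70.00 years.
In 210 years that's 3.00 doublings: 2^3.00 ≈ 8.

roughly 8 times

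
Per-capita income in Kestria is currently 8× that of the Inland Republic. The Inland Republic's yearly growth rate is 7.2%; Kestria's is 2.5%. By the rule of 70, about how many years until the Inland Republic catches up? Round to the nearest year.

approximately 45 years

The growth-rate gap is 7.2% − 2.5% = 4.7 percentage points.
So the ratio between them halves every 70/4.7 ≈ 14.89 years.
An 8× gap closes after 3 halvings: 3 × 14.89 ≈ 45 years.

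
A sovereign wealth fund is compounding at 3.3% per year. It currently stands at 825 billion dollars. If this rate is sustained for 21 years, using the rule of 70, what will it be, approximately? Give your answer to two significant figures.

1600 billion dollars

It doubles every 70/3.3 ≈ 21.21 years, so 21 years is 0.99 doublings.
2^0.99 ≈ 1.99; 825 × 1.99 ≈ 1600 billion dollars.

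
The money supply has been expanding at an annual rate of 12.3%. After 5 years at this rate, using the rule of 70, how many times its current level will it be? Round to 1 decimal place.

Doubles every ≈ 5.69 years (70/12.3).
5 years is 0.88 doublings; 2^0.88 ≈ 1.8×.

1.8 times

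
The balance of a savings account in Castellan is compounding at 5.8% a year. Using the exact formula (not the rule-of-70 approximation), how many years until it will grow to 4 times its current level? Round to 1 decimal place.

24.6 years

t = ln(4) / ln(1 + 0.058) = 1.3863 / 0.056380 ≈ 24.59.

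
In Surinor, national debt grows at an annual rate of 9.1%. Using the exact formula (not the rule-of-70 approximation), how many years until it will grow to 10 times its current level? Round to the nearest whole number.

t = ln(10) / ln(1 + 0.091) = 2.3026 / 0.087095 ≈ 26.44.
≈ 26 years.

26 years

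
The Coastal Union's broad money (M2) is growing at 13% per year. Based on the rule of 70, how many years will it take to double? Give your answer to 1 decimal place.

roughly 5.4 years

70/13 ≈ 5.38, so it doubles roughly every 5.4 years.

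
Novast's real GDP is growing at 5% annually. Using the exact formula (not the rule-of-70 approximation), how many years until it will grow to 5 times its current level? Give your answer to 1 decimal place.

33.0 years

t = ln(5) / ln(1 + 0.05) = 1.6094 / 0.048790 ≈ 32.99.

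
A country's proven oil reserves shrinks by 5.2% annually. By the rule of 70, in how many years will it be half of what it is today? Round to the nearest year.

approximately 13 years

Falling at 5.2%, it halves about every 70/5.2 = 13.46 years.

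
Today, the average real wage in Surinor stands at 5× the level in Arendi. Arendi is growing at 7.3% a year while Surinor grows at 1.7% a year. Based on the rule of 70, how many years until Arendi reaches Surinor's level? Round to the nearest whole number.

roughly 29 years

Arendi gains on Surinor at 7.3% − 1.7% = 5.6 points a year.
At that relative rate the gap halves every 70/5.6 ≈ 12.50 years.
A 5× gap takes log₂(5) ≈ 2.32 halvings to close: 2.32 × 12.50 ≈ 29 years.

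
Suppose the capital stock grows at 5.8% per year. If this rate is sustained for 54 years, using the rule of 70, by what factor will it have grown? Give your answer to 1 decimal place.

roughly 22.2 times

Doubling time ≈ 70/5.8 = 12.07 years.
54 years / 12.07 ≈ 4.47 doublings → factor 2^4.47 ≈ 22.2.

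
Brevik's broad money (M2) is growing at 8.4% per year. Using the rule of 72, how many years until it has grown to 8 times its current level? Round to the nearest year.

One doubling takes 72/8.4 = 8.57 years.
8× is 3 doublings, so 3 × 8.57 ≈ 26 years.

≈ 26 years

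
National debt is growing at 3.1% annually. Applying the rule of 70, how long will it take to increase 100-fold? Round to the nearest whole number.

One doubling takes 70/3.1 = 22.58 years.
100× is log₂ 100 ≈ 6.64 doublings, so ≈ 6.64 × 22.58 = 150 years.

≈ 150 years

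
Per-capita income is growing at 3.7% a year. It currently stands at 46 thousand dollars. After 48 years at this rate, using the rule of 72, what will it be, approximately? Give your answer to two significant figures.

approximately 250 thousand dollars

It doubles every 72/3.7 ≈ 19.46 years, so 48 years is 2.47 doublings.
2^2.47 ≈ 5.54; 46 × 5.54 ≈ 250 thousand dollars.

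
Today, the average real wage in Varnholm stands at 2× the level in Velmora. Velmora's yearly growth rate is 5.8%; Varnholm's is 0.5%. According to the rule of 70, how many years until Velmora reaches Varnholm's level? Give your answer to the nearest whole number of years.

approximately 13 years

Velmora gains on Varnholm at 5.8% − 0.5% = 5.3 points a year.
At that relative rate the gap halves every 70/5.3 ≈ 13.21 years.
A 2× gap closes after 1 halving: 1 × 13.21 ≈ 13 years.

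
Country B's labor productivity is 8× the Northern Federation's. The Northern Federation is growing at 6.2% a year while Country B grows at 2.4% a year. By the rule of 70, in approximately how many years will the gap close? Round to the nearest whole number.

What matters is the difference: 3.8 pp.
Rule of 70 on the gap: the ratio halves every 70/3.8 ≈ 18.42 years.
An 8× gap closes after 3 halvings: 3 × 18.42 ≈ 55 years.

≈ 55 years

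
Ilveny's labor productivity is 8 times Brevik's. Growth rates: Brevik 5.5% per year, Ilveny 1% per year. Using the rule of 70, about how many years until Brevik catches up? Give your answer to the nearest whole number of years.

roughly 47 years

What matters is the difference: 4.5 pp.
Rule of 70 on the gap: the ratio halves every 70/4.5 ≈ 15.56 years.
An 8 times gap closes after 3 halvings: 3 × 15.56 ≈ 47 years.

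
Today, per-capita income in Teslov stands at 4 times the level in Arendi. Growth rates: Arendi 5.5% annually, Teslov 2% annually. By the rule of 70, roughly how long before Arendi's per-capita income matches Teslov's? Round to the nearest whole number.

What matters is the difference: 3.5 pp.
Rule of 70 on the gap: the ratio halves every 70/3.5 ≈ 20.00 years.
A 4 times gap closes after 2 halvings: 2 × 20.00 ≈ 40 years.

about 40 years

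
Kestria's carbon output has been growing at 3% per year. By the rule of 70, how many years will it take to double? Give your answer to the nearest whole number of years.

about 23 years

70/3 ≈ 23.33, so it doubles roughly every 23 years.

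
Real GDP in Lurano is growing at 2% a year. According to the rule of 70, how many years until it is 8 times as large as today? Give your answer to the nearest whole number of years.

Doubling time ≈ 70/2 = 35.00 years.
8 = 2^3, so 3 doublings → 105 years.

approximately 105 years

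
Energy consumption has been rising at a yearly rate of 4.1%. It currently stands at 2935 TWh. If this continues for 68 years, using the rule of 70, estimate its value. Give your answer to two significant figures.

46000 TWh

Doubling time ≈ 70/4.1 = 17.07 years.
68 years is 68/17.07 ≈ 3.98 doublings, a factor of 2^3.98 ≈ 15.78.
2935 × 15.78 ≈ 46000 TWh.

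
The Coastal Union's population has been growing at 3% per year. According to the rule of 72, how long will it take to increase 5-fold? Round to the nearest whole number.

around 56 years

One doubling takes 72/3 = 24.00 years.
5× is log₂ 5 ≈ 2.32 doublings, so ≈ 2.32 × 24.00 = 56 years.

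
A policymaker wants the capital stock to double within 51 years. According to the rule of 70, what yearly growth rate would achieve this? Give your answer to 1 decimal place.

70 / 51 ≈ 1.37, so about 1.4% per year.

about 1.4%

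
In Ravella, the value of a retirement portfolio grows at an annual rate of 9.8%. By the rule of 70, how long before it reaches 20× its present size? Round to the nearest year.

One doubling takes 70/9.8 = 7.14 years.
Reaching 20× takes log₂(20) ≈ 4.32 doublings.
4.32 × 7.14 ≈ 31 years.

about 31 years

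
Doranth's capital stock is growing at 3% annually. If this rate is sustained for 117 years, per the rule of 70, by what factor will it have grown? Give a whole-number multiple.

roughly 32 times

At 3% one doubling takes ≈ 23.33 years; 117 years is 5 of them, so ×32.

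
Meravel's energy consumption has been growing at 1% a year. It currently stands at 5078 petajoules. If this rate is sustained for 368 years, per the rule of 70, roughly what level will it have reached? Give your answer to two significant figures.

190000 petajoules

It doubles every 70/1 ≈ 70.00 years, so 368 years is 5.26 doublings.
2^5.26 ≈ 38.32; 5078 × 38.32 ≈ 190000 petajoules.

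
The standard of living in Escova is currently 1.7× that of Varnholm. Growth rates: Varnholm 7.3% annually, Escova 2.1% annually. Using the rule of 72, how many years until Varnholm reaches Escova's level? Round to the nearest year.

about 11 years

The growth-rate gap is 7.3% − 2.1% = 5.2 percentage points.
So the ratio between them halves every 72/5.2 ≈ 13.85 years.
A 1.7× gap takes log₂(1.7) ≈ 0.77 halvings to close: 0.77 × 13.85 ≈ 11 years.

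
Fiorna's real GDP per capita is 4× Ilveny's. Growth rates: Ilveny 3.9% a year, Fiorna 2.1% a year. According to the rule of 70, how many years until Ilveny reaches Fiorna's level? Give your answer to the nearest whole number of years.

The growth-rate gap is 3.9% − 2.1% = 1.8 percentage points.
So the ratio between them halves every 70/1.8 ≈ 38.89 years.
A 4× gap closes after 2 halvings: 2 × 38.89 ≈ 78 years.

about 78 years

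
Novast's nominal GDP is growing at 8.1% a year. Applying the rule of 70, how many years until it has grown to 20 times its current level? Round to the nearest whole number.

One doubling takes 70/8.1 = 8.64 years.
20× is log₂ 20 ≈ 4.32 doublings, so ≈ 4.32 × 8.64 = 37 years.

approximately 37 years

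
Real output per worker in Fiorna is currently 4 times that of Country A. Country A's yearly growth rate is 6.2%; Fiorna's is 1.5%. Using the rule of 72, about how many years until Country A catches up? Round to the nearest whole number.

≈ 31 years

Country A gains on Fiorna at 6.2% − 1.5% = 4.7 points a year.
At that relative rate the gap halves every 72/4.7 ≈ 15.32 years.
A 4 times gap closes after 2 halvings: 2 × 15.32 ≈ 31 years.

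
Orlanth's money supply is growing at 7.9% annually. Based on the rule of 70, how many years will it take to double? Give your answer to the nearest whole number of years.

70/7.9 ≈ 8.86, so it doubles roughly every 9 years.

9 years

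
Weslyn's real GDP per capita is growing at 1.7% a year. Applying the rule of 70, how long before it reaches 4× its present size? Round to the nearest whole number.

Doubling time ≈ 70/1.7 = 41.18 years.
4× is 2 doublings, so 2 × 41.18 ≈ 82 years.

about 82 years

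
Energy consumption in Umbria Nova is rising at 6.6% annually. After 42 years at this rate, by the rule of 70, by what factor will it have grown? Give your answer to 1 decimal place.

Doubles every ≈ 10.61 years (70/6.6).
42 years is 3.96 doublings; 2^3.96 ≈ 15.6×.

15.6 times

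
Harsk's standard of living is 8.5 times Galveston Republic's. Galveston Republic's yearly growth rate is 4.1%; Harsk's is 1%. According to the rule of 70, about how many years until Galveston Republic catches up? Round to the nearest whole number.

The growth-rate gap is 4.1% − 1% = 3.1 percentage points.
So the ratio between them halves every 70/3.1 ≈ 22.58 years.
An 8.5 times gap takes log₂(8.5) ≈ 3.09 halvings to close: 3.09 × 22.58 ≈ 70 years.

≈ 70 years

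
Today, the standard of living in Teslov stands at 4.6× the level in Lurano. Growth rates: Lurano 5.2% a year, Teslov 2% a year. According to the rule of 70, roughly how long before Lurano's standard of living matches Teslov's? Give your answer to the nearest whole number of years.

roughly 48 years

Lurano gains on Teslov at 5.2% − 2% = 3.2 points a year.
At that relative rate the gap halves every 70/3.2 ≈ 21.88 years.
A 4.6× gap takes log₂(4.6) ≈ 2.20 halvings to close: 2.20 × 21.88 ≈ 48 years.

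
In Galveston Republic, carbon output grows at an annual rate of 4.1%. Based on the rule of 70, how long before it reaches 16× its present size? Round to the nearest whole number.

approximately 68 years

Doubling time ≈ 70/4.1 = 17.07 years.
16× is 4 doublings, so 4 × 17.07 ≈ 68 years.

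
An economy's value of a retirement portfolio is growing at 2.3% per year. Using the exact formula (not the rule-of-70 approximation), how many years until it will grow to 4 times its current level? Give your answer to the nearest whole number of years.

t = ln(4) / ln(1 + 0.023) = 1.3863 / 0.022739 ≈ 60.97.
≈ 61 years.

61 years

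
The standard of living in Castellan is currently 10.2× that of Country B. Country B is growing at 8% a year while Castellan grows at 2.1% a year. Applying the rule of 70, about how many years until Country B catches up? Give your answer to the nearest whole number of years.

approximately 40 years

The growth-rate gap is 8% − 2.1% = 5.9 percentage points.
So the ratio between them halves every 70/5.9 ≈ 11.86 years.
A 10.2× gap takes log₂(10.2) ≈ 3.35 halvings to close: 3.35 × 11.86 ≈ 40 years.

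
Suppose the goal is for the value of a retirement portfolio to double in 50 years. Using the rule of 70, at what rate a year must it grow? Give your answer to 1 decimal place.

1.4%

70 / 50 ≈ 1.40, so about 1.4% a year.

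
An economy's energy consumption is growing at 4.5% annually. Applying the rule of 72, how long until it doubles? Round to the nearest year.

72/4.5 ≈ 16.00, so it doubles roughly every 16 years.

16 years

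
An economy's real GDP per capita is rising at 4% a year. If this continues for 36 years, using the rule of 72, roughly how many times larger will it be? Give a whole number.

4 times

At 4% one doubling takes ≈ 18.00 years; 36 years is 2 of them, so ×4.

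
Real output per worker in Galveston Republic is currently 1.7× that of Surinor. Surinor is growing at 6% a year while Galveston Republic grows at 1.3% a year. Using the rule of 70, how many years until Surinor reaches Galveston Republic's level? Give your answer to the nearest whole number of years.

What matters is the difference: 4.7 pp.
Rule of 70 on the gap: the ratio halves every 70/4.7 ≈ 14.89 years.
A 1.7× gap takes log₂(1.7) ≈ 0.77 halvings to close: 0.77 × 14.89 ≈ 11 years.

≈ 11 years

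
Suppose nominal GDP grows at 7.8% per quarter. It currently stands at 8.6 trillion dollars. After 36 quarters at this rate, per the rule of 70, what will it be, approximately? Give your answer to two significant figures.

roughly 140 trillion dollars

It doubles every 70/7.8 ≈ 8.97 quarters, so 36 quarters is 4.01 doublings.
2^4.01 ≈ 16.11; 8.6 × 16.11 ≈ 140 trillion dollars.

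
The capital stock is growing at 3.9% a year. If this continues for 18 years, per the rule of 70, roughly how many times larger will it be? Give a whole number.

≈ 2 times

Doubling time ≈ 70/3.9 = 17.95 years.
18/17.95 ≈ 1 doubling, so about 2^1 = 2×.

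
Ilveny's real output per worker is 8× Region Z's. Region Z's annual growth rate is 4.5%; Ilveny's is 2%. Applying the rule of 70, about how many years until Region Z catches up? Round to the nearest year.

around 84 years

The growth-rate gap is 4.5% − 2% = 2.5 percentage points.
So the ratio between them halves every 70/2.5 ≈ 28.00 years.
An 8× gap closes after 3 halvings: 3 × 28.00 ≈ 84 years.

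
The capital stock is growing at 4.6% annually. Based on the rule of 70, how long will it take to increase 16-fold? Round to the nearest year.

61 years

At 4.6% it doubles every 70/4.6 ≈ 15.22 years.
16× is 4 doublings, so 4 × 15.22 ≈ 61 years.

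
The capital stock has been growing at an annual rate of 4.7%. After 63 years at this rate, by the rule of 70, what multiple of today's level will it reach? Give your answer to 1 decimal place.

≈ 18.8 times

Doubling time ≈ 70/4.7 = 14.89 years.
63 years / 14.89 ≈ 4.23 doublings → factor 2^4.23 ≈ 18.8.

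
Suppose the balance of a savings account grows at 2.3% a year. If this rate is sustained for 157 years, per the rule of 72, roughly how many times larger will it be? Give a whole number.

Doubling time ≈ 72/2.3 = 31.30 years.
157/31.30 ≈ 5 doublings, so about 2^5 = 32×.

roughly 32 times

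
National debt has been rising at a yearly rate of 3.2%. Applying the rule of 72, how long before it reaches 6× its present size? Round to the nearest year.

At 3.2% it doubles every 72/3.2 ≈ 22.50 years.
6× is log₂ 6 ≈ 2.58 doublings, so ≈ 2.58 × 22.50 = 58 years.

58 years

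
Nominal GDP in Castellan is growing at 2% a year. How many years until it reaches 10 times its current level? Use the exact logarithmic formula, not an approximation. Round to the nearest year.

116 years

t = ln(10) / ln(1 + 0.02) = 2.3026 / 0.019803 ≈ 116.28.
≈ 116 years.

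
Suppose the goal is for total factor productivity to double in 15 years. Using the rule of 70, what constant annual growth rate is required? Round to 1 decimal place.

70 / 15 ≈ 4.67, so about 4.7% annually.

≈ 4.7%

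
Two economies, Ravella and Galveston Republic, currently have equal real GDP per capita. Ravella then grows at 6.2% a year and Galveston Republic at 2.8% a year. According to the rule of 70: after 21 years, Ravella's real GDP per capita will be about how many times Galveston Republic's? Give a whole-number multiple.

Ravella pulls ahead at 3.4 pp per year, so the ratio doubles every 70/3.4 ≈ 20.59 years.
In 21 years that's 1.02 doublings: 2^1.02 ≈ 2.

roughly 2 times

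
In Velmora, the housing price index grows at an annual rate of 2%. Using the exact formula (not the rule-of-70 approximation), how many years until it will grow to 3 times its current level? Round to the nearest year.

55 years

t = ln(3) / ln(1 + 0.02) = 1.0986 / 0.019803 ≈ 55.48.
≈ 55 years.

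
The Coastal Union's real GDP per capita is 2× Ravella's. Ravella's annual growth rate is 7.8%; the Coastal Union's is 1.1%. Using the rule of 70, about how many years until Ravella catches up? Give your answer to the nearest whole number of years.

approximately 10 years

What matters is the difference: 6.7 pp.
Rule of 70 on the gap: the ratio halves every 70/6.7 ≈ 10.45 years.
A 2× gap closes after 1 halving: 1 × 10.45 ≈ 10 years.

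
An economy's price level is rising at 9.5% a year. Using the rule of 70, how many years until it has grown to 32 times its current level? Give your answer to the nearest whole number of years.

At 9.5% it doubles every 70/9.5 ≈ 7.37 years.
Getting to 32× needs 5 doublings: 5 × 7.37 ≈ 37 years.

about 37 years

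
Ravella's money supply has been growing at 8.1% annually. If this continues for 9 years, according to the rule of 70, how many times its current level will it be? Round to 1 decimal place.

Doubles every ≈ 8.64 years (70/8.1).
9 years is 1.04 doublings; 2^1.04 ≈ 2.1×.

about 2.1 times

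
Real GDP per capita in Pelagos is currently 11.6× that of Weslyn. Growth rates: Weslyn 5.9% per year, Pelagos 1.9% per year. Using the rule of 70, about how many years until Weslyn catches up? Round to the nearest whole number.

approximately 62 years

Weslyn gains on Pelagos at 5.9% − 1.9% = 4 points a year.
At that relative rate the gap halves every 70/4 ≈ 17.50 years.
An 11.6× gap takes log₂(11.6) ≈ 3.54 halvings to close: 3.54 × 17.50 ≈ 62 years.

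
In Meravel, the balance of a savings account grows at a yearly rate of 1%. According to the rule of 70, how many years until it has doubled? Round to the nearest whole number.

roughly 70 years

Doubling time ≈ 70 / 1 = 70.00 years.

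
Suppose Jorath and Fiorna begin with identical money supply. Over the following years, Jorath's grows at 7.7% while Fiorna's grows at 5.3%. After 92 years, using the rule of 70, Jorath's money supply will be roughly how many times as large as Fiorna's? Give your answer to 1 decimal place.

Rate gap = 7.7% − 5.3% = 2.4 points.
The ratio doubles every 70/2.4 ≈ 29.17 years.
92/29.17 ≈ 3.15 doublings → ratio ≈ 2^3.15 ≈ 8.9.

8.9 times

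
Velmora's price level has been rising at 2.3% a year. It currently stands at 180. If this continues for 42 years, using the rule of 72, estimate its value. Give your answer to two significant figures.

It doubles every 72/2.3 ≈ 31.30 years, so 42 years is 1.34 doublings.
2^1.34 ≈ 2.53; 180 × 2.53 ≈ 460.

460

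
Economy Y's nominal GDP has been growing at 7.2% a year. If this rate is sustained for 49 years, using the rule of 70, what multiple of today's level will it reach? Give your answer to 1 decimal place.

Doubling time ≈ 70/7.2 = 9.72 years.
49 years / 9.72 ≈ 5.04 doublings → factor 2^5.04 ≈ 32.9.

about 32.9 times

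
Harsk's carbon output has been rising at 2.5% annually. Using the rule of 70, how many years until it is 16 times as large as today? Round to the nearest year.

112 years

One doubling takes 70/2.5 = 28.00 years.
16 = 2^4, so 4 doublings → 112 years.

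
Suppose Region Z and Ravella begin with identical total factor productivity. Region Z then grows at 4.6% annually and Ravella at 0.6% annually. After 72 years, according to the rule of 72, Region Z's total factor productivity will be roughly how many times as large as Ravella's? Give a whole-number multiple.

≈ 16 times

Region Z pulls ahead at 4 pp per year, so the ratio doubles every 72/4 ≈ 18.00 years.
In 72 years that's 4.00 doublings: 2^4.00 ≈ 16.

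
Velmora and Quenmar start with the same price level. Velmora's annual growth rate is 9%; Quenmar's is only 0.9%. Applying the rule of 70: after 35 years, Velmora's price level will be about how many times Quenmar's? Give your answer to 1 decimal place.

approximately 16.6 times

Only the 8.1-point difference matters.
70/8.1 ≈ 8.64 years per doubling of the ratio; 35 years gives 4.05 doublings, so ≈ 16.6×.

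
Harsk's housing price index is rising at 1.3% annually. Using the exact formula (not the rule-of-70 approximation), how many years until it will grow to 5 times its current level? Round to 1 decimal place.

t = ln(5) / ln(1 + 0.013) = 1.6094 / 0.012916 ≈ 124.61.

124.6 years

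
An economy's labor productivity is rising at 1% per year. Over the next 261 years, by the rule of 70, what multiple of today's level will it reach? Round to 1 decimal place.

Doubles every ≈ 70.00 years (70/1).
261 years is 3.73 doublings; 2^3.73 ≈ 13.3×.

around 13.3 times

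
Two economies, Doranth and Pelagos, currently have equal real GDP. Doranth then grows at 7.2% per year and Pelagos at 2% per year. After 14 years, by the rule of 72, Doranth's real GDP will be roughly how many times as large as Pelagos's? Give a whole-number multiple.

around 2 times

Rate gap = 7.2% − 2% = 5.2 points.
The ratio doubles every 72/5.2 ≈ 13.85 years.
14/13.85 ≈ 1.01 doublings → ratio ≈ 2^1.01 ≈ 2.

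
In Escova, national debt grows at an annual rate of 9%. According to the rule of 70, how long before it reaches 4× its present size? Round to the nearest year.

16 years

One doubling takes 70/9 = 7.78 years.
4× is 2 doublings, so 2 × 7.78 ≈ 16 years.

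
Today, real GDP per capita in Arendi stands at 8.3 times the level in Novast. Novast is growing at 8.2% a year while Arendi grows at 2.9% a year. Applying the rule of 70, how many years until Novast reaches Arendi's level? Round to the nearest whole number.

around 40 years

The growth-rate gap is 8.2% − 2.9% = 5.3 percentage points.
So the ratio between them halves every 70/5.3 ≈ 13.21 years.
An 8.3 times gap takes log₂(8.3) ≈ 3.05 halvings to close: 3.05 × 13.21 ≈ 40 years.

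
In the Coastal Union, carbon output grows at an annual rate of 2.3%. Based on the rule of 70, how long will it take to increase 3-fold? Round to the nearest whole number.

approximately 48 years

At 2.3% it doubles every 70/2.3 ≈ 30.43 years.
3× is log₂ 3 ≈ 1.58 doublings, so ≈ 1.58 × 30.43 = 48 years.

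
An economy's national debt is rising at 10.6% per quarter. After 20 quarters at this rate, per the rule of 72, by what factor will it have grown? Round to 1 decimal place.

roughly 7.7 times

Doubling time ≈ 72/10.6 = 6.79 quarters.
20 quarters / 6.79 ≈ 2.95 doublings → factor 2^2.95 ≈ 7.7.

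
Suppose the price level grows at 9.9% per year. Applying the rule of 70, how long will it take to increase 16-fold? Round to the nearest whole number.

≈ 28 years

One doubling takes 70/9.9 = 7.07 years.
16 = 2^4, so 4 doublings → 28 years.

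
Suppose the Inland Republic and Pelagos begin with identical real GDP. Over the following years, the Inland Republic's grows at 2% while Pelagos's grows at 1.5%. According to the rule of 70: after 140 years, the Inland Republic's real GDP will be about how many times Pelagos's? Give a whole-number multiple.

Only the 0.5-point difference matters.
70/0.5 ≈ 140.00 years per doubling of the ratio; 140 years gives 1.00 doublings, so ≈ 2×.

2 times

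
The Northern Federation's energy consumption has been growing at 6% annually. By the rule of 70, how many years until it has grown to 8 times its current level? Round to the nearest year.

Doubling time ≈ 70/6 = 11.67 years.
8 = 2^3, so 3 doublings → 35 years.

≈ 35 years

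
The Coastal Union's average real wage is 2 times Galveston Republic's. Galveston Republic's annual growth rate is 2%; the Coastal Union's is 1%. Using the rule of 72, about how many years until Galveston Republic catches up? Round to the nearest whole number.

≈ 72 years

The growth-rate gap is 2% − 1% = 1 percentage point.
So the ratio between them halves every 72/1 ≈ 72.00 years.
A 2 times gap closes after 1 halving: 1 × 72.00 ≈ 72 years.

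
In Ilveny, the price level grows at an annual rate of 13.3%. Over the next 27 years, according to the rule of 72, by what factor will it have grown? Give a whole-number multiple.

Doubling time ≈ 72/13.3 = 5.41 years.
27/5.41 ≈ 5 doublings, so about 2^5 = 32×.

32 times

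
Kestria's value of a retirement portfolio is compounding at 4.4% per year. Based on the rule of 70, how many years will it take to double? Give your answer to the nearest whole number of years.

70/4.4 ≈ 15.91, so it doubles roughly every 16 years.

around 16 years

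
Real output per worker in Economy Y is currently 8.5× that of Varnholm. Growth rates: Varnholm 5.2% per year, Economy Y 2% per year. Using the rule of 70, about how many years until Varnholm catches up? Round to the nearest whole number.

68 years

Varnholm gains on Economy Y at 5.2% − 2% = 3.2 points a year.
At that relative rate the gap halves every 70/3.2 ≈ 21.88 years.
An 8.5× gap takes log₂(8.5) ≈ 3.09 halvings to close: 3.09 × 21.88 ≈ 68 years.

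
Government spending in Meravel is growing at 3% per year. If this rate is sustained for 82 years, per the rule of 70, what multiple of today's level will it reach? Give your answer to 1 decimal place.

approximately 11.4 times

Doubling time ≈ 70/3 = 23.33 years.
82 years / 23.33 ≈ 3.51 doublings → factor 2^3.51 ≈ 11.4.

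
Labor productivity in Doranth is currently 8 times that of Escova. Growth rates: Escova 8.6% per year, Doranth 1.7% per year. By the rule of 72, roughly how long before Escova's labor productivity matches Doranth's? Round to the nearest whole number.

The growth-rate gap is 8.6% − 1.7% = 6.9 percentage points.
So the ratio between them halves every 72/6.9 ≈ 10.43 years.
An 8 times gap closes after 3 halvings: 3 × 10.43 ≈ 31 years.

around 31 years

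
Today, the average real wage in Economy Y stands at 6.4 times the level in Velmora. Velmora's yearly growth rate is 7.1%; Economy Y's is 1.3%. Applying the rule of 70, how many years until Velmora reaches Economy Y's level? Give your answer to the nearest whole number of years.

about 32 years

The growth-rate gap is 7.1% − 1.3% = 5.8 percentage points.
So the ratio between them halves every 70/5.8 ≈ 12.07 years.
A 6.4 times gap takes log₂(6.4) ≈ 2.68 halvings to close: 2.68 × 12.07 ≈ 32 years.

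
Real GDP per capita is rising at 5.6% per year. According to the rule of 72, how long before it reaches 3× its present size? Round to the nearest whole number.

approximately 20 years

Doubling time ≈ 72/5.6 = 12.86 years.
3× is log₂ 3 ≈ 1.58 doublings, so ≈ 1.58 × 12.86 = 20 years.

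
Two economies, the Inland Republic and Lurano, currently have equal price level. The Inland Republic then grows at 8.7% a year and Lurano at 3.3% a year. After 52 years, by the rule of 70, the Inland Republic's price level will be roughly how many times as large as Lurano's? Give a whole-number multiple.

Rate gap = 8.7% − 3.3% = 5.4 points.
The ratio doubles every 70/5.4 ≈ 12.96 years.
52/12.96 ≈ 4.01 doublings → ratio ≈ 2^4.01 ≈ 16.

about 16 times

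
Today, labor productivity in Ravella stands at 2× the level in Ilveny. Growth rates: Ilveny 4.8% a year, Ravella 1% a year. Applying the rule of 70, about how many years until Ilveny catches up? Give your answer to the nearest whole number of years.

What matters is the difference: 3.8 pp.
Rule of 70 on the gap: the ratio halves every 70/3.8 ≈ 18.42 years.
A 2× gap closes after 1 halving: 1 × 18.42 ≈ 18 years.

18 years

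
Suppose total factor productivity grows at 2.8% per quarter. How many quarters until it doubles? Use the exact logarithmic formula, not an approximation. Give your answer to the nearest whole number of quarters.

t = ln(2) / ln(1 + 0.028) = 0.6931 / 0.027615 ≈ 25.10.
≈ 25 quarters.

25 quarters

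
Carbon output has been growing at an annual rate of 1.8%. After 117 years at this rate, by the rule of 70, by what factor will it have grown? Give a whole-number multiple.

around 8 times

Doubling time ≈ 70/1.8 = 38.89 years.
117/38.89 ≈ 3 doublings, so about 2^3 = 8×.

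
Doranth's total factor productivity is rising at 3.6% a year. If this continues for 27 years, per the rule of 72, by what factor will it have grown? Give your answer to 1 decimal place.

Doubles every ≈ 20.00 years (72/3.6).
27 years is 1.35 doublings; 2^1.35 ≈ 2.5×.

≈ 2.5 times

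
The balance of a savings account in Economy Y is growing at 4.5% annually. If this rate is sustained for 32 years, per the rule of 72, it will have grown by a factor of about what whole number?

At 4.5% one doubling takes ≈ 16.00 years; 32 years is 2 of them, so ×4.

4 times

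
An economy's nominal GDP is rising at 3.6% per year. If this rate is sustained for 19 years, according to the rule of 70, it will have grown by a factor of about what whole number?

Doubling time ≈ 70/3.6 = 19.44 years.
19/19.44 ≈ 1 doubling, so about 2^1 = 2×.

approximately 2 times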